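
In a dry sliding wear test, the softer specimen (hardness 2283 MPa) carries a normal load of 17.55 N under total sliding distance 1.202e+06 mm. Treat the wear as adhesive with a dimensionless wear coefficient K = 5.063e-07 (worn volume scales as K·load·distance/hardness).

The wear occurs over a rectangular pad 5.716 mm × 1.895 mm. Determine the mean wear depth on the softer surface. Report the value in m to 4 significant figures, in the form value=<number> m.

Displayed values are rounded; the computation carries exact precision, and rounded once at the end to 4 significant digits.
Sliding distance L = 1.202e+06 mm = 1202 m.
Hardness H = 2283 MPa = 2.283e+09 Pa.
Pad sides 5.716 mm × 1.895 mm = 0.005716 m × 0.001895 m. Contact area A = 0.005716 m × 0.001895 m = 1.083e-05 m².
In SI base units: W = 17.55 N, H = 2.283e+09 Pa, K = 5.063e-07.
The Archard volume V = K·W·L/H = 5.063e-07 · 17.55 · 1202 / 2.283e+09 = 4.678e-12 m³.
Mean depth h = V/A = 4.678e-12 / 1.083e-05 = 4.319e-07 m.

value=4.319e-07 m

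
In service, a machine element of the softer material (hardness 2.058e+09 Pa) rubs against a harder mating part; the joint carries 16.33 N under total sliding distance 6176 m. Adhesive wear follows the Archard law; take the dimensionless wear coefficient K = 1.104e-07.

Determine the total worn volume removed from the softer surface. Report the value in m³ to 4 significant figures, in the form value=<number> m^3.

Intermediates are printed rounded; each operation carries full precision, and a single final rounding: 4 significant figures.
In SI base units, W = 16.33 N, H = 2.058e+09 Pa, K = 1.104e-07.
By Archard's law, V = K·W·L/H = 1.104e-07 · 16.33 · 6176 / 2.058e+09 = 5.410e-12 m³.

value=5.410e-12 m^3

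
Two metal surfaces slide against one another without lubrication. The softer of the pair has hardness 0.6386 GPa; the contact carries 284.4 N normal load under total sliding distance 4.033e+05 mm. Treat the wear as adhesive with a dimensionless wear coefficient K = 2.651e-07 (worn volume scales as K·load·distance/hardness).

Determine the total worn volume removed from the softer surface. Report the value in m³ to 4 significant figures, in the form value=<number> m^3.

value=4.761e-11 m^3

Shown intermediates are rounded. All working math holds exact precision, and rounded once at the end, at 4 significant figures.
Convert: The distance L = 4.033e+05 mm = 403.3 m.
Convert: Hardness H = 0.6386 GPa = 6.386e+08 Pa.
Collected in SI base units: W = 284.4 N, H = 6.386e+08 Pa, K = 2.651e-07.
By Archard's law, V = K·W·L/H = 2.651e-07 · 284.4 · 403.3 / 6.386e+08 = 4.761e-11 m³.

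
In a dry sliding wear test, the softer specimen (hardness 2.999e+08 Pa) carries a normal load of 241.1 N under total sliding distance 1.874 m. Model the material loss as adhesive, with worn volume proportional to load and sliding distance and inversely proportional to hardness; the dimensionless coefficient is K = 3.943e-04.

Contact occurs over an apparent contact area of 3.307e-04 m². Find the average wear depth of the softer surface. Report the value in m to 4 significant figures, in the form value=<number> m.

value=1.796e-06 m

The algebra holds full precision, and printed values are rounded; a single final rounding to four significant figures.
In SI base units: W = 241.1 N, H = 2.999e+08 Pa, K = 3.943e-04.
Wear volume V = K·W·L/H = 3.943e-04 · 241.1 · 1.874 / 2.999e+08 = 5.940e-10 m³.
Mean depth h = V/A = 5.940e-10 / 3.307e-04 = 1.796e-06 m.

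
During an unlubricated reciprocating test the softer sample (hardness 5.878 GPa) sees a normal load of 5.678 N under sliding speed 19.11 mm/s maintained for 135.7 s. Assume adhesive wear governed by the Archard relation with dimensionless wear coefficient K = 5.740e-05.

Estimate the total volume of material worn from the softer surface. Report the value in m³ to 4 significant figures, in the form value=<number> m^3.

The algebra keeps full precision. The intermediates are displayed rounded, and a single final rounding: 4 significant digits.
Convert: Sliding speed v = 19.11 mm/s = 0.01911 m/s. Distance covered L = v·t = 0.01911 m/s × 135.7 s = 2.593 m.
Convert: Hardness H = 5.878 GPa = 5.878e+09 Pa.
As SI base values: W = 5.678 N, H = 5.878e+09 Pa, K = 5.740e-05.
The Archard volume V = K·W·L/H = 5.740e-05 · 5.678 · 2.593 / 5.878e+09 = 1.438e-13 m³.

value=1.438e-13 m^3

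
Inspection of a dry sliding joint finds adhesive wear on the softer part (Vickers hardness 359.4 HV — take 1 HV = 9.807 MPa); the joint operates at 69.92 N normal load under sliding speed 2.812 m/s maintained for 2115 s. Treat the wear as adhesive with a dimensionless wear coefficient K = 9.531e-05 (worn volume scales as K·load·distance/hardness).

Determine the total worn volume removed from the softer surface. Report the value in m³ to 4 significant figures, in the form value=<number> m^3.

value=1.124e-08 m^3

Intermediate values are shown rounded — every step holds full float precision, and rounded just once to four significant figures.
Total distance L = v·t = 2.812 m/s × 2115 s = 5947 m.
Hardness H = 359.4 HV × 9.807 MPa/HV = 3525 MPa = 3.525e+09 Pa.
Expressed in SI base units: W = 69.92 N, H = 3.525e+09 Pa, K = 9.531e-05.
Wear volume V = K·W·L/H = 9.531e-05 · 69.92 · 5947 / 3.525e+09 = 1.124e-08 m³.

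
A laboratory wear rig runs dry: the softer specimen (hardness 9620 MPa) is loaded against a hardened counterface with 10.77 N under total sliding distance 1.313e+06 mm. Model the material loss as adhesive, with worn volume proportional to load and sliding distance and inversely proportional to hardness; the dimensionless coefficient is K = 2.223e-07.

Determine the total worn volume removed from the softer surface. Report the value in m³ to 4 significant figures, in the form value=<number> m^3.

value=3.268e-13 m^3

Displayed values are rounded. The computation holds exact precision, and one last rounding: 4 significant digits.
Convert: Distance covered L = 1.313e+06 mm = 1313 m.
Convert: Hardness H = 9620 MPa = 9.620e+09 Pa.
SI base units throughout: W = 10.77 N, H = 9.620e+09 Pa, K = 2.223e-07.
By Archard's law, V = K·W·L/H = 2.223e-07 · 10.77 · 1313 / 9.620e+09 = 3.268e-13 m³.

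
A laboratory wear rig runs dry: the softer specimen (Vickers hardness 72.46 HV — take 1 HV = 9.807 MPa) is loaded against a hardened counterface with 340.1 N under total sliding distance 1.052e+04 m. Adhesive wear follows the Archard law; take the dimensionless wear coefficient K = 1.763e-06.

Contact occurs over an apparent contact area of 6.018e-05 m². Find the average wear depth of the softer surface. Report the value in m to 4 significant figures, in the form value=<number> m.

value=1.475e-04 m

Quoted intermediates are rounded; all working math keeps full precision — one final rounding: 4 significant digits.
Convert: Hardness H = 72.46 HV × 9.807 MPa/HV = 710.6 MPa = 7.106e+08 Pa.
Expressed in SI base units: W = 340.1 N, H = 7.106e+08 Pa, K = 1.763e-06.
Apply Archard: V = K·W·L/H = 1.763e-06 · 340.1 · 1.052e+04 / 7.106e+08 = 8.876e-09 m³.
Mean depth h = V/A = 8.876e-09 / 6.018e-05 = 1.475e-04 m.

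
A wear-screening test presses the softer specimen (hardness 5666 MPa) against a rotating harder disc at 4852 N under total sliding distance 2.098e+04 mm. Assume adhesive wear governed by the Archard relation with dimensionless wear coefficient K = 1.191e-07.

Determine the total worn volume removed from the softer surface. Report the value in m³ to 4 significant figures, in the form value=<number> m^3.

value=2.140e-12 m^3

The algebra maintains full precision — intermediates are shown rounded; a lone final rounding: four significant digits.
Convert: Total distance L = 2.098e+04 mm = 20.98 m.
Convert: Hardness H = 5666 MPa = 5.666e+09 Pa.
Restated in SI base units: W = 4852 N, H = 5.666e+09 Pa, K = 1.191e-07.
Archard relation: V = K·W·L/H = 1.191e-07 · 4852 · 20.98 / 5.666e+09 = 2.140e-12 m³.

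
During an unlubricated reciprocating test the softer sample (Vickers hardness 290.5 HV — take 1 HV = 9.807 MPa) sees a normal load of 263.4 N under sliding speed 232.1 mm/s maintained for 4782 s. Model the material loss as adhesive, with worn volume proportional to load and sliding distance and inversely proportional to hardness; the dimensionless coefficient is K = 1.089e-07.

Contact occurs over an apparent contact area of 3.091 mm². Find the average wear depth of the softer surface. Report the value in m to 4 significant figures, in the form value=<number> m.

value=3.615e-06 m

Every step carries exact precision, and intermediates are displayed rounded. Rounded once at the end, at four significant figures.
Convert: Sliding speed v = 232.1 mm/s = 0.2321 m/s. Path length L = v·t = 0.2321 m/s × 4782 s = 1110 m.
Convert: Hardness H = 290.5 HV × 9.807 MPa/HV = 2849 MPa = 2.849e+09 Pa.
Convert: Contact area A = 3.091 mm² = 3.091e-06 m².
Restated in SI base units: W = 263.4 N, H = 2.849e+09 Pa, K = 1.089e-07.
By Archard's law, V = K·W·L/H = 1.089e-07 · 263.4 · 1110 / 2.849e+09 = 1.117e-11 m³.
Depth h = V/A = 1.117e-11 / 3.091e-06 = 3.615e-06 m.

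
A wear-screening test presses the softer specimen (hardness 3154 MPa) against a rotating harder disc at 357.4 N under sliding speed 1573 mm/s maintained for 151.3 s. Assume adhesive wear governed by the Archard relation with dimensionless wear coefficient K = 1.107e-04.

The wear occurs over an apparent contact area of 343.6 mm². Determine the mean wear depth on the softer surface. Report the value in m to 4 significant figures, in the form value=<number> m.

value=8.689e-06 m

All working math carries full precision; the intermediates are shown rounded. Rounded once at the end, at four significant digits.
Sliding speed v = 1573 mm/s = 1.573 m/s. Sliding distance L = v·t = 1.573 m/s × 151.3 s = 238.0 m.
Hardness H = 3154 MPa = 3.154e+09 Pa.
Contact area A = 343.6 mm² = 3.436e-04 m².
SI base units throughout: W = 357.4 N, H = 3.154e+09 Pa, K = 1.107e-04.
By Archard's law, V = K·W·L/H = 1.107e-04 · 357.4 · 238.0 / 3.154e+09 = 2.985e-09 m³.
Depth h = V/A = 2.985e-09 / 3.436e-04 = 8.689e-06 m.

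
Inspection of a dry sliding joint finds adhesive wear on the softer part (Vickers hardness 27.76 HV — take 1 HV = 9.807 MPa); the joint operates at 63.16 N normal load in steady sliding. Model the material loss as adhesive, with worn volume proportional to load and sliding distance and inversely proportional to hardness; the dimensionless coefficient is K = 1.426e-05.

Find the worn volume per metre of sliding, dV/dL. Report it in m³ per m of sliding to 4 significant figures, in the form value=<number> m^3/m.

Each operation maintains full float precision. Intermediate values are printed rounded; rounded just once: 4 significant digits.
Convert: Hardness H = 27.76 HV × 9.807 MPa/HV = 272.2 MPa = 2.722e+08 Pa.
In SI base units: W = 63.16 N, H = 2.722e+08 Pa, K = 1.426e-05.
Wear rate dV/dL = K·W/H, so: 1.426e-05 · 63.16 / 2.722e+08 = 3.308e-12 m³/m.

value=3.308e-12 m^3/m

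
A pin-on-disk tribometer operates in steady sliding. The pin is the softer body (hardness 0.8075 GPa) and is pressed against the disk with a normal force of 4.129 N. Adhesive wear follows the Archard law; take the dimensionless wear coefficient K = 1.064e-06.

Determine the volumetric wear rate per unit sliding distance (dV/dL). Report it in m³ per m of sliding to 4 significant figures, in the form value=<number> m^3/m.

value=5.441e-15 m^3/m

Intermediate values are displayed rounded. All arithmetic maintains exact precision, and rounded just once to four significant figures.
Hardness H = 0.8075 GPa = 8.075e+08 Pa.
Working in SI base units: W = 4.129 N, H = 8.075e+08 Pa, K = 1.064e-06.
Wear rate dV/dL = K·W/H — distance-free: 1.064e-06 · 4.129 / 8.075e+08 = 5.441e-15 m³/m.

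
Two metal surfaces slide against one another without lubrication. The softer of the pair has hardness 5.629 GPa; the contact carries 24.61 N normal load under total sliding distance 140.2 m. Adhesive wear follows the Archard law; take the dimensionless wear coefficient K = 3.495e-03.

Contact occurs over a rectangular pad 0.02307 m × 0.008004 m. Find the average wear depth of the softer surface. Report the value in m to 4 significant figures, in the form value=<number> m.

value=1.160e-05 m

All arithmetic holds full float precision — the intermediates are displayed rounded, and one final rounding, at 4 significant figures.
Convert: Hardness H = 5.629 GPa = 5.629e+09 Pa.
Convert: Contact area A = 0.02307 m × 0.008004 m = 1.847e-04 m².
As SI base values: W = 24.61 N, H = 5.629e+09 Pa, K = 3.495e-03.
Wear volume V = K·W·L/H = 3.495e-03 · 24.61 · 140.2 / 5.629e+09 = 2.142e-09 m³.
Depth h = V/A = 2.142e-09 / 1.847e-04 = 1.160e-05 m.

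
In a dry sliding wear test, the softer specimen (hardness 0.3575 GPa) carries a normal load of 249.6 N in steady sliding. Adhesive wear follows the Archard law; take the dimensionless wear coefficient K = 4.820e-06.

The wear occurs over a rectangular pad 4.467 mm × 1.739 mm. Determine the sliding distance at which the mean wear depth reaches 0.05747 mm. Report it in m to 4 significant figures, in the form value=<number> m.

value=132.7 m

All working math holds full float precision — the intermediates appear rounded — one final rounding, at four significant figures.
Hardness H = 0.3575 GPa = 3.575e+08 Pa.
Pad sides 4.467 mm × 1.739 mm = 0.004467 m × 0.001739 m. Contact area A = 0.004467 m × 0.001739 m = 7.768e-06 m².
Depth limit h_lim = 0.05747 mm = 5.747e-05 m.
Collected in SI base units: W = 249.6 N, H = 3.575e+08 Pa, K = 4.820e-06.
Volume at the limit: V_lim = h_lim·A = 5.747e-05 · 7.768e-06 = 4.464e-10 m³.
Thus life L = V_lim·H/(K·W) = 4.464e-10 · 3.575e+08 / (4.820e-06 · 249.6) = 132.7 m.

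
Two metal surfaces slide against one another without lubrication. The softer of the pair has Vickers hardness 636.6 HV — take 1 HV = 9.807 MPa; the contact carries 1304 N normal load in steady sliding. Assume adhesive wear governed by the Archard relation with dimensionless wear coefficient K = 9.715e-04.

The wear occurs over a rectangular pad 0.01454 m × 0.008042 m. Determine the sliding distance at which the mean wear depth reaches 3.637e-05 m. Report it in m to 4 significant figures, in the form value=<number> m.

value=20.96 m

Every step carries full float precision; intermediates are displayed rounded — rounded just once to 4 significant digits.
Convert: Hardness H = 636.6 HV × 9.807 MPa/HV = 6243 MPa = 6.243e+09 Pa.
Convert: Contact area A = 0.01454 m × 0.008042 m = 1.169e-04 m².
Restated in SI base units: W = 1304 N, H = 6.243e+09 Pa, K = 9.715e-04.
Allowed volume V_lim = h_lim·A = 3.637e-05 · 1.169e-04 = 4.253e-09 m³.
Thus life L = V_lim·H/(K·W) = 4.253e-09 · 6.243e+09 / (9.715e-04 · 1304) = 20.96 m.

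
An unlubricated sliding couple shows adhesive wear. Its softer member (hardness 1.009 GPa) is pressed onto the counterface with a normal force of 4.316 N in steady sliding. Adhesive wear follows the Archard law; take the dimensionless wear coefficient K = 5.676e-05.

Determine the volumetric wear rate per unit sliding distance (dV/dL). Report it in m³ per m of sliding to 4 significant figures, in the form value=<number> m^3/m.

The intermediates are shown rounded, and every step keeps full float precision — a single final rounding, at 4 significant digits.
Hardness H = 1.009 GPa = 1.009e+09 Pa.
Expressed in SI base units: W = 4.316 N, H = 1.009e+09 Pa, K = 5.676e-05.
Volumetric rate dV/dL = K·W/H, so: 5.676e-05 · 4.316 / 1.009e+09 = 2.428e-13 m³/m.

value=2.428e-13 m^3/m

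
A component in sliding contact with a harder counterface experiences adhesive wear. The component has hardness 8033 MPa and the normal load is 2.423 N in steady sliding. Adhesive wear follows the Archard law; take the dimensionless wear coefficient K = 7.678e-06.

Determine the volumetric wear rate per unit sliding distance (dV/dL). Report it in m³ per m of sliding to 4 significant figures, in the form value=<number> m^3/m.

value=2.316e-15 m^3/m

Every step keeps exact precision; intermediate values are shown rounded — rounded once at the end, at 4 significant digits.
Convert: Hardness H = 8033 MPa = 8.033e+09 Pa.
In SI base units, W = 2.423 N, H = 8.033e+09 Pa, K = 7.678e-06.
Wear rate dV/dL = K·W/H, so: 7.678e-06 · 2.423 / 8.033e+09 = 2.316e-15 m³/m.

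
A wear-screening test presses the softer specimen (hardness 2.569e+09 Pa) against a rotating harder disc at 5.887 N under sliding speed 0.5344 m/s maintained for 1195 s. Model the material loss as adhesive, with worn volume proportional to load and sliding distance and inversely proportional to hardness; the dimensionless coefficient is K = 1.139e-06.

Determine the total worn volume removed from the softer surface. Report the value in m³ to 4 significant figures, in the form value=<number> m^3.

value=1.667e-12 m^3

Intermediate values are shown rounded — each operation holds exact precision; one final rounding: 4 significant figures.
Convert: Total distance L = v·t = 0.5344 m/s × 1195 s = 638.6 m.
As SI base values: W = 5.887 N, H = 2.569e+09 Pa, K = 1.139e-06.
Wear volume V = K·W·L/H = 1.139e-06 · 5.887 · 638.6 / 2.569e+09 = 1.667e-12 m³.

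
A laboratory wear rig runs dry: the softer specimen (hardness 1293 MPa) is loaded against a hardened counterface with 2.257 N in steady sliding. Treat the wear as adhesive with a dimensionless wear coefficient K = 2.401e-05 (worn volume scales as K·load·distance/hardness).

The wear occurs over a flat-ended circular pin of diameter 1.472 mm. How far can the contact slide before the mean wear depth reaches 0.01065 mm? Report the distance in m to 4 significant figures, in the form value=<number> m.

Intermediates are printed rounded, and each operation runs at full float precision, and a lone final rounding to 4 significant figures.
Convert: Hardness H = 1293 MPa = 1.293e+09 Pa.
Convert: Pin diameter d = 1.472 mm = 0.001472 m. Contact area A = π·d²/4 = π·(0.001472 m)²/4 = 1.702e-06 m².
Convert: Depth limit h_lim = 0.01065 mm = 1.065e-05 m.
In SI base units: W = 2.257 N, H = 1.293e+09 Pa, K = 2.401e-05.
At the depth limit, V_lim = h_lim·A = 1.065e-05 · 1.702e-06 = 1.812e-11 m³.
Inverting, life L = V_lim·H/(K·W) = 1.812e-11 · 1.293e+09 / (2.401e-05 · 2.257) = 432.4 m.

value=432.4 m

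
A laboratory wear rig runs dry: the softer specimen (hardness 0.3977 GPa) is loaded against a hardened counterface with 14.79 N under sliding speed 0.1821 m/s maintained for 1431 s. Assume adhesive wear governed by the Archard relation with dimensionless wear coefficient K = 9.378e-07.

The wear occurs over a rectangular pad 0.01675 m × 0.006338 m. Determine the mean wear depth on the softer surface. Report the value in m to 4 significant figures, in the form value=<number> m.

The computation maintains full float precision — intermediates are shown rounded; a lone final rounding: four significant digits.
Distance L = v·t = 0.1821 m/s × 1431 s = 260.6 m.
Hardness H = 0.3977 GPa = 3.977e+08 Pa.
Contact area A = 0.01675 m × 0.006338 m = 1.062e-04 m².
In SI base units, W = 14.79 N, H = 3.977e+08 Pa, K = 9.378e-07.
Archard volume V = K·W·L/H = 9.378e-07 · 14.79 · 260.6 / 3.977e+08 = 9.088e-12 m³.
Depth of wear h = V/A = 9.088e-12 / 1.062e-04 = 8.561e-08 m.

value=8.561e-08 m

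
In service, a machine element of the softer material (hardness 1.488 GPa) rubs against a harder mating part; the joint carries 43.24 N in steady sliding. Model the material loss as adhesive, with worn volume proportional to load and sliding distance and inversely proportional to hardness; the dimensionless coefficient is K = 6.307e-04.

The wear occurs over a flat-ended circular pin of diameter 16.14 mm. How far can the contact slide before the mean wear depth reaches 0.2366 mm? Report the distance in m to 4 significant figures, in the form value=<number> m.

The intermediates are displayed rounded; each operation holds exact precision — rounded just once: 4 significant figures.
Convert: Hardness H = 1.488 GPa = 1.488e+09 Pa.
Convert: Pin diameter d = 16.14 mm = 0.01614 m. Contact area A = π·d²/4 = π·(0.01614 m)²/4 = 2.046e-04 m².
Convert: Depth limit h_lim = 0.2366 mm = 2.366e-04 m.
In SI base units: W = 43.24 N, H = 1.488e+09 Pa, K = 6.307e-04.
Volume at the limit: V_lim = h_lim·A = 2.366e-04 · 2.046e-04 = 4.841e-08 m³.
So the life L = V_lim·H/(K·W) = 4.841e-08 · 1.488e+09 / (6.307e-04 · 43.24) = 2641 m.

value=2641 m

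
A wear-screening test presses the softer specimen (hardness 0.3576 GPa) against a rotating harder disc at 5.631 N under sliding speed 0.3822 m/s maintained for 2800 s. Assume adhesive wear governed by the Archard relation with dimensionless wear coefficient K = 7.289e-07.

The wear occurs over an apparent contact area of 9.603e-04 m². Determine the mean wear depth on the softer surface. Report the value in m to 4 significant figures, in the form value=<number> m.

value=1.279e-08 m

The intermediates are shown rounded; every step carries exact precision, and rounded once at the end, at 4 significant digits.
Convert: Distance covered L = v·t = 0.3822 m/s × 2800 s = 1070 m.
Convert: Hardness H = 0.3576 GPa = 3.576e+08 Pa.
Collected in SI base units: W = 5.631 N, H = 3.576e+08 Pa, K = 7.289e-07.
Wear volume V = K·W·L/H = 7.289e-07 · 5.631 · 1070 / 3.576e+08 = 1.228e-11 m³.
Wear depth h = V/A = 1.228e-11 / 9.603e-04 = 1.279e-08 m.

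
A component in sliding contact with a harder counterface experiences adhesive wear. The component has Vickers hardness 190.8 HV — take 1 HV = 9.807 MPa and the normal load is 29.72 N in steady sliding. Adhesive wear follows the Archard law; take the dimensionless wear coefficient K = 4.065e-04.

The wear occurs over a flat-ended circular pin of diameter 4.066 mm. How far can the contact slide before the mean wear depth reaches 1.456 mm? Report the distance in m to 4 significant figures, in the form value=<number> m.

value=2928 m

All arithmetic maintains full float precision. Printed values are rounded. Rounded just once to 4 significant figures.
Convert: Hardness H = 190.8 HV × 9.807 MPa/HV = 1871 MPa = 1.871e+09 Pa.
Convert: Pin diameter d = 4.066 mm = 0.004066 m. Contact area A = π·d²/4 = π·(0.004066 m)²/4 = 1.298e-05 m².
Convert: Depth limit h_lim = 1.456 mm = 0.001456 m.
Working in SI base units: W = 29.72 N, H = 1.871e+09 Pa, K = 4.065e-04.
Volume at the limit: V_lim = h_lim·A = 0.001456 · 1.298e-05 = 1.891e-08 m³.
Thus life L = V_lim·H/(K·W) = 1.891e-08 · 1.871e+09 / (4.065e-04 · 29.72) = 2928 m.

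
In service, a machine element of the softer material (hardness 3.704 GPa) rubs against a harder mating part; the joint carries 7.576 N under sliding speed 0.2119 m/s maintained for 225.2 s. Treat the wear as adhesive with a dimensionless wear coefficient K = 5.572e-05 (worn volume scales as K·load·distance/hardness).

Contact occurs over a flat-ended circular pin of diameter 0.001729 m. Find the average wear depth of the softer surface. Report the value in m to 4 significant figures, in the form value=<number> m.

Displayed values are rounded; all working math carries exact precision; a lone final rounding, at four significant digits.
Total distance L = v·t = 0.2119 m/s × 225.2 s = 47.72 m.
Hardness H = 3.704 GPa = 3.704e+09 Pa.
Contact area A = π·d²/4 = π·(0.001729 m)²/4 = 2.348e-06 m².
In SI base units, W = 7.576 N, H = 3.704e+09 Pa, K = 5.572e-05.
Wear volume V = K·W·L/H = 5.572e-05 · 7.576 · 47.72 / 3.704e+09 = 5.439e-12 m³.
Depth of wear h = V/A = 5.439e-12 / 2.348e-06 = 2.316e-06 m.

value=2.316e-06 m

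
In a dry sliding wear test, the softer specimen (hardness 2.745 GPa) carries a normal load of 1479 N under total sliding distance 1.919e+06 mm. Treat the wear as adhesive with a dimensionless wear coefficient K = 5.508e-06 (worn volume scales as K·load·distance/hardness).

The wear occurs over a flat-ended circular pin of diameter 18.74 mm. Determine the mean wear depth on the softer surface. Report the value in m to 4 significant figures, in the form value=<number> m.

value=2.065e-05 m

The intermediates are displayed rounded; the algebra carries full precision. Rounded once at the end: four significant digits.
Distance covered L = 1.919e+06 mm = 1919 m.
Hardness H = 2.745 GPa = 2.745e+09 Pa.
Pin diameter d = 18.74 mm = 0.01874 m. Contact area A = π·d²/4 = π·(0.01874 m)²/4 = 2.758e-04 m².
Working in SI base units: W = 1479 N, H = 2.745e+09 Pa, K = 5.508e-06.
Archard relation: V = K·W·L/H = 5.508e-06 · 1479 · 1919 / 2.745e+09 = 5.695e-09 m³.
Depth h = V/A = 5.695e-09 / 2.758e-04 = 2.065e-05 m.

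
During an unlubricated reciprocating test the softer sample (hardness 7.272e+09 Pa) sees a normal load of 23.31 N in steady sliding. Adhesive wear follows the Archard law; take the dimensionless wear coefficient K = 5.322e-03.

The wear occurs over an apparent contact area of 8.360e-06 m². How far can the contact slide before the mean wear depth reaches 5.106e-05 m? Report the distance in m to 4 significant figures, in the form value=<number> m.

value=25.02 m

All working math keeps full float precision; the intermediates appear rounded — a lone final rounding to 4 significant digits.
In SI base units, W = 23.31 N, H = 7.272e+09 Pa, K = 5.322e-03.
At the depth limit, V_lim = h_lim·A = 5.106e-05 · 8.360e-06 = 4.269e-10 m³.
Inverting, life L = V_lim·H/(K·W) = 4.269e-10 · 7.272e+09 / (5.322e-03 · 23.31) = 25.02 m.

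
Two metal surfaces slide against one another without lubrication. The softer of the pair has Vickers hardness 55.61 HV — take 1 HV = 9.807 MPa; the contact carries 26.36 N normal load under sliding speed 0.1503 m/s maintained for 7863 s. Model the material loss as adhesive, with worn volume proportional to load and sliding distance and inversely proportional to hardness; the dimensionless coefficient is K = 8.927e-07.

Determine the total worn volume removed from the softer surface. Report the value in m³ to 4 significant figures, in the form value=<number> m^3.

value=5.099e-11 m^3

Intermediates are printed rounded; the computation maintains full precision; one last rounding to four significant digits.
Convert: Distance covered L = v·t = 0.1503 m/s × 7863 s = 1182 m.
Convert: Hardness H = 55.61 HV × 9.807 MPa/HV = 545.4 MPa = 5.454e+08 Pa.
As SI base values: W = 26.36 N, H = 5.454e+08 Pa, K = 8.927e-07.
Apply Archard: V = K·W·L/H = 8.927e-07 · 26.36 · 1182 / 5.454e+08 = 5.099e-11 m³.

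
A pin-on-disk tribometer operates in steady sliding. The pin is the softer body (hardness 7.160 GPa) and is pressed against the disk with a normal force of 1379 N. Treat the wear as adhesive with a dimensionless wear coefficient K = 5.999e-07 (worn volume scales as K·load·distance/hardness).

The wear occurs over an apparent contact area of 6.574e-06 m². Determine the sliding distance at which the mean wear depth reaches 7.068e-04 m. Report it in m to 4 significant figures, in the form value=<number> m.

The intermediates are displayed rounded, and all working math keeps exact precision — a lone final rounding: four significant digits.
Hardness H = 7.160 GPa = 7.160e+09 Pa.
SI base units throughout: W = 1379 N, H = 7.160e+09 Pa, K = 5.999e-07.
Wearable volume V_lim = h_lim·A = 7.068e-04 · 6.574e-06 = 4.647e-09 m³.
Sliding life L = V_lim·H/(K·W) = 4.647e-09 · 7.160e+09 / (5.999e-07 · 1379) = 4.022e+04 m.

value=4.022e+04 m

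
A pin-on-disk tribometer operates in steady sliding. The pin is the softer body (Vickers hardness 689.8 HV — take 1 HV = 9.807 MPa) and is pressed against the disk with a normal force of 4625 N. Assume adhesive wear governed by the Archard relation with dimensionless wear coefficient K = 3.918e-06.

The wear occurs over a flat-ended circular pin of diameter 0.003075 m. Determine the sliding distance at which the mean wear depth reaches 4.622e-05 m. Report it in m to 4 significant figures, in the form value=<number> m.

The intermediates are displayed rounded; all working math runs at full precision; a single final rounding: four significant figures.
Hardness H = 689.8 HV × 9.807 MPa/HV = 6765 MPa = 6.765e+09 Pa.
Contact area A = π·d²/4 = π·(0.003075 m)²/4 = 7.426e-06 m².
Collected in SI base units: W = 4625 N, H = 6.765e+09 Pa, K = 3.918e-06.
Wearable volume V_lim = h_lim·A = 4.622e-05 · 7.426e-06 = 3.432e-10 m³.
Thus life L = V_lim·H/(K·W) = 3.432e-10 · 6.765e+09 / (3.918e-06 · 4625) = 128.1 m.

value=128.1 m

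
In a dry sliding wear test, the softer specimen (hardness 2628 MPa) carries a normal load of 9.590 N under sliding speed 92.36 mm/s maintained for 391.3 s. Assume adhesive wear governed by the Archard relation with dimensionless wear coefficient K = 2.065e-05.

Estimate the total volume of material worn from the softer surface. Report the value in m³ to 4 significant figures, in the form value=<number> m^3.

value=2.723e-12 m^3

Every step carries full float precision. Intermediates are printed rounded — rounded just once: four significant figures.
Convert: Sliding speed v = 92.36 mm/s = 0.09236 m/s. Path length L = v·t = 0.09236 m/s × 391.3 s = 36.14 m.
Convert: Hardness H = 2628 MPa = 2.628e+09 Pa.
As SI base values: W = 9.590 N, H = 2.628e+09 Pa, K = 2.065e-05.
Apply Archard: V = K·W·L/H = 2.065e-05 · 9.590 · 36.14 / 2.628e+09 = 2.723e-12 m³.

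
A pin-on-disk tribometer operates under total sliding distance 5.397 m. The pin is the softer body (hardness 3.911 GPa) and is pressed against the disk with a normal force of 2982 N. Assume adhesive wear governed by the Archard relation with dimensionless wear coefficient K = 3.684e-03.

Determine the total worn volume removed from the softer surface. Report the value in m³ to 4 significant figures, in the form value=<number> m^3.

value=1.516e-08 m^3

All arithmetic maintains exact precision — the intermediates appear rounded. Rounded just once to 4 significant figures.
Convert: Hardness H = 3.911 GPa = 3.911e+09 Pa.
Expressed in SI base units: W = 2982 N, H = 3.911e+09 Pa, K = 3.684e-03.
Apply Archard: V = K·W·L/H = 3.684e-03 · 2982 · 5.397 / 3.911e+09 = 1.516e-08 m³.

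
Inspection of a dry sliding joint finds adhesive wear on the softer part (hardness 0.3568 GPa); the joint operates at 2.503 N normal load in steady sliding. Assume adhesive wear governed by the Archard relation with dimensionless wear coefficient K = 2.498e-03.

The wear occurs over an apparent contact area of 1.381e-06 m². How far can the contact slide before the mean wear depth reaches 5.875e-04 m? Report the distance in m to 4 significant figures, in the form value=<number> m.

The intermediates are shown rounded — every step keeps full float precision — a single final rounding: 4 significant figures.
Hardness H = 0.3568 GPa = 3.568e+08 Pa.
Working in SI base units: W = 2.503 N, H = 3.568e+08 Pa, K = 2.498e-03.
Wearable volume V_lim = h_lim·A = 5.875e-04 · 1.381e-06 = 8.113e-10 m³.
Thus life L = V_lim·H/(K·W) = 8.113e-10 · 3.568e+08 / (2.498e-03 · 2.503) = 46.30 m.

value=46.30 m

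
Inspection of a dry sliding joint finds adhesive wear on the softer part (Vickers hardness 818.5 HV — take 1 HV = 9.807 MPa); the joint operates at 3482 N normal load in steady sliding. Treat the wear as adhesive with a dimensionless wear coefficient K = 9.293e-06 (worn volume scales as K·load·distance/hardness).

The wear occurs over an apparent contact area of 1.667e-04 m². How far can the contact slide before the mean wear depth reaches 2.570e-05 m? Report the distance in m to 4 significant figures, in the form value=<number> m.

Intermediate values are printed rounded, and each operation keeps full precision, and rounded just once: four significant digits.
Convert: Hardness H = 818.5 HV × 9.807 MPa/HV = 8027 MPa = 8.027e+09 Pa.
SI base units throughout: W = 3482 N, H = 8.027e+09 Pa, K = 9.293e-06.
Wearable volume V_lim = h_lim·A = 2.570e-05 · 1.667e-04 = 4.284e-09 m³.
Inverting, life L = V_lim·H/(K·W) = 4.284e-09 · 8.027e+09 / (9.293e-06 · 3482) = 1063 m.

value=1063 m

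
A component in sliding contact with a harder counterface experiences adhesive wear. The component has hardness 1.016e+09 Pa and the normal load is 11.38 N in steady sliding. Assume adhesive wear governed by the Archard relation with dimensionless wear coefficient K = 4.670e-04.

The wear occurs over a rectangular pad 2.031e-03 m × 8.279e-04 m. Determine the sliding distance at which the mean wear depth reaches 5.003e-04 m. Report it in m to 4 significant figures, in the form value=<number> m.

Intermediate values are displayed rounded; the computation keeps exact precision — rounded just once: 4 significant figures.
Contact area A = 2.031e-03 m × 8.279e-04 m = 1.681e-06 m².
In SI base units, W = 11.38 N, H = 1.016e+09 Pa, K = 4.670e-04.
Allowed volume V_lim = h_lim·A = 5.003e-04 · 1.681e-06 = 8.412e-10 m³.
Thus life L = V_lim·H/(K·W) = 8.412e-10 · 1.016e+09 / (4.670e-04 · 11.38) = 160.8 m.

value=160.8 m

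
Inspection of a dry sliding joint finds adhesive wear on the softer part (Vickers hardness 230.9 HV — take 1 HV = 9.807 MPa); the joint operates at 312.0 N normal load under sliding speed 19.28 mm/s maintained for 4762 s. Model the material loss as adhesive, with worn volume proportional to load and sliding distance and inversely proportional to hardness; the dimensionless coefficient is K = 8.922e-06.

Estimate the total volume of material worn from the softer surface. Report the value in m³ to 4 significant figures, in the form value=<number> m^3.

Intermediates appear rounded, and all working math runs at exact precision, and one last rounding to 4 significant figures.
Sliding speed v = 19.28 mm/s = 0.01928 m/s. Distance covered L = v·t = 0.01928 m/s × 4762 s = 91.81 m.
Hardness H = 230.9 HV × 9.807 MPa/HV = 2264 MPa = 2.264e+09 Pa.
In SI base units: W = 312.0 N, H = 2.264e+09 Pa, K = 8.922e-06.
Archard relation: V = K·W·L/H = 8.922e-06 · 312.0 · 91.81 / 2.264e+09 = 1.129e-10 m³.

value=1.129e-10 m^3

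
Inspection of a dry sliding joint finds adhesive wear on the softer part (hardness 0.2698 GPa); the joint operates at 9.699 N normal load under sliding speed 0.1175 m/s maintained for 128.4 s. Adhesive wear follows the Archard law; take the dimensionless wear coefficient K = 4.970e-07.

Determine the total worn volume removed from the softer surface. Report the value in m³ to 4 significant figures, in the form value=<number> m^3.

value=2.696e-13 m^3

Intermediate values are displayed rounded; the algebra holds exact precision; rounded just once, at 4 significant digits.
Total distance L = v·t = 0.1175 m/s × 128.4 s = 15.09 m.
Hardness H = 0.2698 GPa = 2.698e+08 Pa.
In SI base units: W = 9.699 N, H = 2.698e+08 Pa, K = 4.970e-07.
By Archard's law, V = K·W·L/H = 4.970e-07 · 9.699 · 15.09 / 2.698e+08 = 2.696e-13 m³.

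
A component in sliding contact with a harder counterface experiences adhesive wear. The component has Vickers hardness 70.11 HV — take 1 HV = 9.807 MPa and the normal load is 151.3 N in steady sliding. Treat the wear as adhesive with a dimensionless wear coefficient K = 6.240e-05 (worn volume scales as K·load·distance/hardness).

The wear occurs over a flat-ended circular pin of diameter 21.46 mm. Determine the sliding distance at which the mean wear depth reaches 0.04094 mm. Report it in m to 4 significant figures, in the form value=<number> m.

The intermediates are displayed rounded; all working math maintains full float precision. Rounded just once, at 4 significant figures.
Hardness H = 70.11 HV × 9.807 MPa/HV = 687.6 MPa = 6.876e+08 Pa.
Pin diameter d = 21.46 mm = 0.02146 m. Contact area A = π·d²/4 = π·(0.02146 m)²/4 = 3.617e-04 m².
Depth limit h_lim = 0.04094 mm = 4.094e-05 m.
As SI base values: W = 151.3 N, H = 6.876e+08 Pa, K = 6.240e-05.
Volume at the limit: V_lim = h_lim·A = 4.094e-05 · 3.617e-04 = 1.481e-08 m³.
So the life L = V_lim·H/(K·W) = 1.481e-08 · 6.876e+08 / (6.240e-05 · 151.3) = 1078 m.

value=1078 m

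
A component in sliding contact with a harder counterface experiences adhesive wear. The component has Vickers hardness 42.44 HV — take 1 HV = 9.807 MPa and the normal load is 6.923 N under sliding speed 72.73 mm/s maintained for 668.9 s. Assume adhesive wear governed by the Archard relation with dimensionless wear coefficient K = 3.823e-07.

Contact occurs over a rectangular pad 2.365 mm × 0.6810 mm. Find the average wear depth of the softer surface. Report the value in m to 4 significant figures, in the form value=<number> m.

The intermediates are printed rounded. All arithmetic carries full precision; one final rounding, at 4 significant digits.
Sliding speed v = 72.73 mm/s = 0.07273 m/s. The distance L = v·t = 0.07273 m/s × 668.9 s = 48.65 m.
Hardness H = 42.44 HV × 9.807 MPa/HV = 416.2 MPa = 4.162e+08 Pa.
Pad sides 2.365 mm × 0.6810 mm = 2.365e-03 m × 6.810e-04 m. Contact area A = 2.365e-03 m × 6.810e-04 m = 1.611e-06 m².
Collected in SI base units: W = 6.923 N, H = 4.162e+08 Pa, K = 3.823e-07.
Apply Archard: V = K·W·L/H = 3.823e-07 · 6.923 · 48.65 / 4.162e+08 = 3.094e-13 m³.
Depth h = V/A = 3.094e-13 / 1.611e-06 = 1.921e-07 m.

value=1.921e-07 m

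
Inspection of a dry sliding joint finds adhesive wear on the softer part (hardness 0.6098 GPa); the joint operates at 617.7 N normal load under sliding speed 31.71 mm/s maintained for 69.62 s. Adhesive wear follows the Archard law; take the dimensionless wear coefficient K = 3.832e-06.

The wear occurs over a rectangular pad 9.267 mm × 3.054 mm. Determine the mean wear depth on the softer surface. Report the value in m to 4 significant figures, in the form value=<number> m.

Intermediates appear rounded; the computation runs at full precision — rounded just once to four significant figures.
Sliding speed v = 31.71 mm/s = 0.03171 m/s. The distance L = v·t = 0.03171 m/s × 69.62 s = 2.208 m.
Hardness H = 0.6098 GPa = 6.098e+08 Pa.
Pad sides 9.267 mm × 3.054 mm = 0.009267 m × 0.003054 m. Contact area A = 0.009267 m × 0.003054 m = 2.830e-05 m².
Expressed in SI base units: W = 617.7 N, H = 6.098e+08 Pa, K = 3.832e-06.
Archard relation: V = K·W·L/H = 3.832e-06 · 617.7 · 2.208 / 6.098e+08 = 8.569e-12 m³.
Mean wear depth h = V/A = 8.569e-12 / 2.830e-05 = 3.028e-07 m.

value=3.028e-07 m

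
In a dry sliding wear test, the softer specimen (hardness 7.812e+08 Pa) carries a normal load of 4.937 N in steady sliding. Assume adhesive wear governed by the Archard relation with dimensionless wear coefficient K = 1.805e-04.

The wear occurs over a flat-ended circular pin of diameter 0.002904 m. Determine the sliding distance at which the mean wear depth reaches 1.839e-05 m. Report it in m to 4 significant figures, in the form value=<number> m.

All working math holds full float precision. Intermediate values are printed rounded. Rounded just once to 4 significant figures.
Convert: Contact area A = π·d²/4 = π·(0.002904 m)²/4 = 6.623e-06 m².
In SI base units, W = 4.937 N, H = 7.812e+08 Pa, K = 1.805e-04.
At the depth limit, V_lim = h_lim·A = 1.839e-05 · 6.623e-06 = 1.218e-10 m³.
Thus life L = V_lim·H/(K·W) = 1.218e-10 · 7.812e+08 / (1.805e-04 · 4.937) = 106.8 m.

value=106.8 m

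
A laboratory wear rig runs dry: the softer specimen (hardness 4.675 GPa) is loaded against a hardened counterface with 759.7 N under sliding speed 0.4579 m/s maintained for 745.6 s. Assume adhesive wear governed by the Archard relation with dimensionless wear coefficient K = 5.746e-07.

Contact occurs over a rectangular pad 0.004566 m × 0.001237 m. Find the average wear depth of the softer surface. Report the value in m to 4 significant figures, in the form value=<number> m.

value=5.644e-06 m

Each operation carries full float precision; the intermediates are displayed rounded. Rounded once at the end: four significant figures.
Sliding distance L = v·t = 0.4579 m/s × 745.6 s = 341.4 m.
Hardness H = 4.675 GPa = 4.675e+09 Pa.
Contact area A = 0.004566 m × 0.001237 m = 5.648e-06 m².
Restated in SI base units: W = 759.7 N, H = 4.675e+09 Pa, K = 5.746e-07.
Archard relation: V = K·W·L/H = 5.746e-07 · 759.7 · 341.4 / 4.675e+09 = 3.188e-11 m³.
Mean wear depth h = V/A = 3.188e-11 / 5.648e-06 = 5.644e-06 m.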